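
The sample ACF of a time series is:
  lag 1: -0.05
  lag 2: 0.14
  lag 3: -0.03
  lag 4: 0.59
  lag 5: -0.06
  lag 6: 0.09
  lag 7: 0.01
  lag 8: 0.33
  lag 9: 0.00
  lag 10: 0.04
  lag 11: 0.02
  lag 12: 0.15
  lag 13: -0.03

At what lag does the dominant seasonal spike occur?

The largest autocorrelation is r_4 = 0.59, with weaker echoes at lags 8 (0.33) and 12 (0.15); the remaining lags stay at or below 0.14.
The dominant spike at lag 4 indicates a seasonal period of 4.

4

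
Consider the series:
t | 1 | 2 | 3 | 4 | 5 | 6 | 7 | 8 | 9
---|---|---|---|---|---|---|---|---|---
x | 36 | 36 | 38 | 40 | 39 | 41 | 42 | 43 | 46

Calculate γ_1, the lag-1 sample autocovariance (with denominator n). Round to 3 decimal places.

Mean x̄ = (36 + 36 + 38 + 40 + 39 + 41 + 42 + 43 + 46)/9 = 40.1111
Σ_{t=1}^{8}(x_t−x̄)(x_{t+1}−x̄) = 49.0988
γ_1 = 49.0988 / 9 = 5.455

5.455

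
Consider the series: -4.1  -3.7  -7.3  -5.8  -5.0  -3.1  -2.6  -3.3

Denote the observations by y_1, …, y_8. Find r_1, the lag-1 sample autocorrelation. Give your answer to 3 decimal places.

Mean ȳ = (-4.1 − 3.7 − 7.3 − 5.8 − 5.0 − 3.1 − 2.6 − 3.3)/8 = -4.3625
Deviations from mean: 0.2625, 0.6625, -2.9375, -1.4375, -0.6375, 1.2625, 1.7625, 1.0625
Numerator Σ_{t=1}^{7}(y_t−ȳ)(y_{t+1}−ȳ) = 6.6598
Denominator Σ(y_t−ȳ)² = 17.4388
r_1 = 6.6598 / 17.4388 = 0.382

0.382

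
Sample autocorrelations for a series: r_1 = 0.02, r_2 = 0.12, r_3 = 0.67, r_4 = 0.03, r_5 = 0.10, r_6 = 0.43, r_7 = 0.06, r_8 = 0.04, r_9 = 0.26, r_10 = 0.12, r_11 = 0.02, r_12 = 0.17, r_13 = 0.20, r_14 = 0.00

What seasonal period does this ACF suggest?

3

The largest autocorrelation is r_3 = 0.67, with weaker echoes at lags 6 (0.43) and 9 (0.26); the remaining lags stay at or below 0.20.
The dominant spike at lag 3 indicates a seasonal period of 3.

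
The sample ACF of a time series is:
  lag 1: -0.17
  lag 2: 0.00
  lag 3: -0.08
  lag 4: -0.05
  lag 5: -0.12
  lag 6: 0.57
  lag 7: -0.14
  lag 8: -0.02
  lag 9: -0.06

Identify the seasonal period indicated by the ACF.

The largest autocorrelation is r_6 = 0.57; the remaining lags stay at or below 0.00.
The dominant spike at lag 6 indicates a seasonal period of 6.

6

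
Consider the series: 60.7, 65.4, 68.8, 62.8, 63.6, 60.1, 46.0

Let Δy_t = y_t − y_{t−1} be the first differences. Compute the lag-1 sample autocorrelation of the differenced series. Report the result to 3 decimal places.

First differences Δy: 4.7, 3.4, -6.0, 0.8, -3.5, -14.1
Mean of differences = -2.4500
Numerator Σ(Δy_t−Δȳ)(Δy_{t+1}−Δȳ) = 18.3425
Denominator Σ(Δy_t−Δȳ)² = 245.3350
r_1(Δy) = 18.3425 / 245.3350 = 0.075

0.075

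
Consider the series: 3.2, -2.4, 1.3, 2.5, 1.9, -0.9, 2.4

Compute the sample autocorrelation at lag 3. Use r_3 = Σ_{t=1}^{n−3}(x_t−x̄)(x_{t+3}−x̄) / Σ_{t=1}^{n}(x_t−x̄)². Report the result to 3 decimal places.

Mean x̄ = (3.2 − 2.4 + 1.3 + 2.5 + 1.9 − 0.9 + 2.4)/7 = 1.1429
Deviations from mean: 2.0571, -3.5429, 0.1571, 1.3571, 0.7571, -2.0429, 1.2571
Σ(x_t−x̄)(x_{t+3}−x̄) = (2.7918) + (-2.6824) + (-0.3210) + (1.7061) = 1.4945
Denominator Σ(x_t−x̄)² = 24.9771
r_3 = 1.4945 / 24.9771 = 0.060

0.060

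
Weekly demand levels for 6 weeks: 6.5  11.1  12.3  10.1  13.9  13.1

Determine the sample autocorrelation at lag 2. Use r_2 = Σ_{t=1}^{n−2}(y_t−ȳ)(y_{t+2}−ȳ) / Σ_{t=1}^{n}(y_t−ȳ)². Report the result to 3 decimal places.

Mean ȳ = (6.5 + 11.1 + 12.3 + 10.1 + 13.9 + 13.1)/6 = 11.1667
Deviations from mean: -4.6667, -0.0667, 1.1333, -1.0667, 2.7333, 1.9333
Numerator Σ_{t=1}^{4}(y_t−ȳ)(y_{t+2}−ȳ) = -4.1822
Denominator Σ(y_t−ȳ)² = 35.4133
r_2 = -4.1822 / 35.4133 = -0.118

-0.118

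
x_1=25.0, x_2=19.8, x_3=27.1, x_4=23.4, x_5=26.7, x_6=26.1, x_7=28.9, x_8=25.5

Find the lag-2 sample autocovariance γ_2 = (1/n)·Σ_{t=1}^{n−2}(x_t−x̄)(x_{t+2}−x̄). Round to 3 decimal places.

Mean x̄ = (25.0 + 19.8 + 27.1 + 23.4 + 26.7 + 26.1 + 28.9 + 25.5)/8 = 25.3125
Σ_{t=1}^{6}(x_t−x̄)(x_{t+2}−x̄) = 16.0834
γ_2 = 16.0834 / 8 = 2.010

2.010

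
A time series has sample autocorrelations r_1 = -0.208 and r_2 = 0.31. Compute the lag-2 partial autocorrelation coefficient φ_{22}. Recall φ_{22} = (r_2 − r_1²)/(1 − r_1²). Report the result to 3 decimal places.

φ_{22} = (r_2 − r_1²) / (1 − r_1²)
r_1² = (-0.208)² = 0.043264
Numerator = 0.31 − 0.0433 = 0.2667; denominator = 1 − 0.0433 = 0.9567
φ_{22} = 0.2667 / 0.9567 = 0.279

0.279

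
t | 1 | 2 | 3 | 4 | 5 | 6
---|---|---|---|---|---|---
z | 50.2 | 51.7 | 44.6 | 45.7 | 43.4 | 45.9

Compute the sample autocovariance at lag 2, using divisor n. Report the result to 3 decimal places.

-0.674

Mean z̄ = (50.2 + 51.7 + 44.6 + 45.7 + 43.4 + 45.9)/6 = 46.9167
Σ_{t=1}^{4}(z_t−z̄)(z_{t+2}−z̄) = -4.0422
γ_2 = -4.0422 / 6 = -0.674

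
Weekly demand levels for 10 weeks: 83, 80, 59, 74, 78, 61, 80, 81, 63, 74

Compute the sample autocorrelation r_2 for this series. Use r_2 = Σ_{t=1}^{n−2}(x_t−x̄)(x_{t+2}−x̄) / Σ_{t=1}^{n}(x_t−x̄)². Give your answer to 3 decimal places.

-0.462

Mean x̄ = (83 + 80 + 59 + 74 + 78 + 61 + 80 + 81 + 63 + 74)/10 = 73.3000
Numerator Σ_{t=1}^{8}(x_t−x̄)(x_{t+2}−x̄) = -336.6800
Denominator Σ(x_t−x̄)² = 728.1000
r_2 = -336.6800 / 728.1000 = -0.462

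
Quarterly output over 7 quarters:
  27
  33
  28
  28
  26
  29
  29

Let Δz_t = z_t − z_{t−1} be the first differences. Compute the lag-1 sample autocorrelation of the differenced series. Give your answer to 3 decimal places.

First differences Δz: 6, -5, 0, -2, 3, 0
Mean of differences = 0.3333
Numerator Σ(Δz_t−Δz̄)(Δz_{t+1}−Δz̄) = -34.7778
Denominator Σ(Δz_t−Δz̄)² = 73.3333
r_1(Δz) = -34.7778 / 73.3333 = -0.474

-0.474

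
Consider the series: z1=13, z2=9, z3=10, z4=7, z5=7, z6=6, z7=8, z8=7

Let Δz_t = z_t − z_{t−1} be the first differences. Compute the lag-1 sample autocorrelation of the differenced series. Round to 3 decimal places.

-0.469

First differences Δz: -4, 1, -3, 0, -1, 2, -1
Mean of differences = -0.8571
Numerator Σ(Δz_t−Δz̄)(Δz_{t+1}−Δz̄) = -12.5918
Denominator Σ(Δz_t−Δz̄)² = 26.8571
r_1(Δz) = -12.5918 / 26.8571 = -0.469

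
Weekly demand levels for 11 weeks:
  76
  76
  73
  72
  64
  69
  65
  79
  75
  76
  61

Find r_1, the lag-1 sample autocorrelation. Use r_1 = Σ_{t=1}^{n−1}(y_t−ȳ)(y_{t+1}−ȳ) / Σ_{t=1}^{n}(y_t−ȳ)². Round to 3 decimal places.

0.015

Mean ȳ = (76 + 76 + 73 + 72 + 64 + 69 + 65 + 79 + 75 + 76 + 61)/11 = 71.4545
Numerator Σ_{t=1}^{10}(y_t−ȳ)(y_{t+1}−ȳ) = 5.2479
Denominator Σ(y_t−ȳ)² = 346.7273
r_1 = 5.2479 / 346.7273 = 0.015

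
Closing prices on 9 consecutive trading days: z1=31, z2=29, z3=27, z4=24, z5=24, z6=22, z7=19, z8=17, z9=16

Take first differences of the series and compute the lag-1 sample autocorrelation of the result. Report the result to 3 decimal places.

First differences Δz: -2, -2, -3, 0, -2, -3, -2, -1
Mean of differences = -1.8750
Numerator Σ(Δz_t−Δz̄)(Δz_{t+1}−Δz̄) = -2.0156
Denominator Σ(Δz_t−Δz̄)² = 6.8750
r_1(Δz) = -2.0156 / 6.8750 = -0.293

-0.293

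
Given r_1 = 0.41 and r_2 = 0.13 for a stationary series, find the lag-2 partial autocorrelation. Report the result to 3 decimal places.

φ_{22} = (r_2 − r_1²) / (1 − r_1²)
r_1² = (0.41)² = 0.1681
Numerator = 0.13 − 0.1681 = -0.0381; denominator = 1 − 0.1681 = 0.8319
φ_{22} = -0.0381 / 0.8319 = -0.046

-0.046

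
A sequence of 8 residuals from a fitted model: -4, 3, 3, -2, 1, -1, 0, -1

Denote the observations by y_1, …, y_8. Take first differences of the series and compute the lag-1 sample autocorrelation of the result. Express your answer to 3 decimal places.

First differences Δy: 7, 0, -5, 3, -2, 1, -1
Mean of differences = 0.4286
Numerator Σ(Δy_t−Δȳ)(Δy_{t+1}−Δȳ) = -22.8980
Denominator Σ(Δy_t−Δȳ)² = 87.7143
r_1(Δy) = -22.8980 / 87.7143 = -0.261

-0.261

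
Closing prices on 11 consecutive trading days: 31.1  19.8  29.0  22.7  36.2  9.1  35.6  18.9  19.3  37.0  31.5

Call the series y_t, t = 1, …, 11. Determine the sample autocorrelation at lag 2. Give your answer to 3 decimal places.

0.203

Mean ȳ = (31.1 + 19.8 + 29.0 + 22.7 + 36.2 + 9.1 + 35.6 + 18.9 + 19.3 + 37.0 + 31.5)/11 = 26.3818
Numerator Σ_{t=1}^{9}(y_t−ȳ)(y_{t+2}−ȳ) = 164.7548
Denominator Σ(y_t−ȳ)² = 811.0964
r_2 = 164.7548 / 811.0964 = 0.203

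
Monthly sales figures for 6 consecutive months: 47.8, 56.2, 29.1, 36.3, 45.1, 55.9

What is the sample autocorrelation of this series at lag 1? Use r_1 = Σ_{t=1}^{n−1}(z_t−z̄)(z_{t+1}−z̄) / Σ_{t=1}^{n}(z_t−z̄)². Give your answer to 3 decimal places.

-0.013

Mean z̄ = (47.8 + 56.2 + 29.1 + 36.3 + 45.1 + 55.9)/6 = 45.0667
Σ(z_t−z̄)(z_{t+1}−z̄) = (30.4311) + (-177.7622) + (139.9744) + (-0.2922) + (0.3611) = -7.2878
Denominator Σ(z_t−z̄)² = 580.5733
r_1 = -7.2878 / 580.5733 = -0.013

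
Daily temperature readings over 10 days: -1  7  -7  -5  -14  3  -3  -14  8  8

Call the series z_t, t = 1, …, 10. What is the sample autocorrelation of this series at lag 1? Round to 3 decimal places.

Mean z̄ = (-1 + 7 − 7 − 5 − 14 + 3 − 3 − 14 + 8 + 8)/10 = -1.8000
Numerator Σ_{t=1}^{9}(z_t−z̄)(z_{t+1}−z̄) = -56.2400
Denominator Σ(z_t−z̄)² = 629.6000
r_1 = -56.2400 / 629.6000 = -0.089

-0.089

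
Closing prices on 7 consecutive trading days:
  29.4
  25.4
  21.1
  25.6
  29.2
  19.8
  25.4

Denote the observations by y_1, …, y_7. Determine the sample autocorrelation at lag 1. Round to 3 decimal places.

Mean ȳ = (29.4 + 25.4 + 21.1 + 25.6 + 29.2 + 19.8 + 25.4)/7 = 25.1286
Deviations from mean: 4.2714, 0.2714, -4.0286, 0.4714, 4.0714, -5.3286, 0.2714
Numerator Σ_{t=1}^{6}(y_t−ȳ)(y_{t+1}−ȳ) = -23.0551
Denominator Σ(y_t−ȳ)² = 79.8143
r_1 = -23.0551 / 79.8143 = -0.289

-0.289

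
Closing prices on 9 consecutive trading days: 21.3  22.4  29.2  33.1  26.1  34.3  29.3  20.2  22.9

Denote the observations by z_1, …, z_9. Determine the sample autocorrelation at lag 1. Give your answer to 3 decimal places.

0.226

Mean z̄ = (21.3 + 22.4 + 29.2 + 33.1 + 26.1 + 34.3 + 29.3 + 20.2 + 22.9)/9 = 26.5333
Numerator Σ_{t=1}^{8}(z_t−z̄)(z_{t+1}−z̄) = 48.8856
Denominator Σ(z_t−z̄)² = 216.1800
r_1 = 48.8856 / 216.1800 = 0.226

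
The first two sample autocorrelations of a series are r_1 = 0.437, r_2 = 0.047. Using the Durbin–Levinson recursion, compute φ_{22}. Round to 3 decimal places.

φ_{22} = (r_2 − r_1²) / (1 − r_1²)
r_1² = (0.437)² = 0.190969
Numerator = 0.047 − 0.1910 = -0.1440; denominator = 1 − 0.1910 = 0.8090
φ_{22} = -0.1440 / 0.8090 = -0.178

-0.178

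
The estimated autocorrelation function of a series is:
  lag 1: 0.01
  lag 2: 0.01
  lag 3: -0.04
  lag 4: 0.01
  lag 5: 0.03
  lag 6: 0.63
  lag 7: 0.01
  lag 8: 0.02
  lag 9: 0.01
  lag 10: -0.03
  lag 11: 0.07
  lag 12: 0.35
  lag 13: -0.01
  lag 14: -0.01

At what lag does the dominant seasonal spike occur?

The largest autocorrelation is r_6 = 0.63, with a weaker echo at lag 12 (0.35); the remaining lags stay at or below 0.07.
The dominant spike at lag 6 indicates a seasonal period of 6.

6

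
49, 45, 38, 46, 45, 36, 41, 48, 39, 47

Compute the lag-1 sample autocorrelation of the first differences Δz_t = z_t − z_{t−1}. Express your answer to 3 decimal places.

-0.404

First differences Δz: -4, -7, 8, -1, -9, 5, 7, -9, 8
Mean of differences = -0.2222
Numerator Σ(Δz_t−Δz̄)(Δz_{t+1}−Δz̄) = -173.3827
Denominator Σ(Δz_t−Δz̄)² = 429.5556
r_1(Δz) = -173.3827 / 429.5556 = -0.404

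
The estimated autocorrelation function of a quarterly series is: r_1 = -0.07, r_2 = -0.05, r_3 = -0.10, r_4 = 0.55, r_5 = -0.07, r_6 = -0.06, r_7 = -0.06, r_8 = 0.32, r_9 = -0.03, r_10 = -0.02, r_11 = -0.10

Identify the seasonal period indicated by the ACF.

4

The largest autocorrelation is r_4 = 0.55, with a weaker echo at lag 8 (0.32); the remaining lags stay at or below -0.02.
The dominant spike at lag 4 indicates a seasonal period of 4.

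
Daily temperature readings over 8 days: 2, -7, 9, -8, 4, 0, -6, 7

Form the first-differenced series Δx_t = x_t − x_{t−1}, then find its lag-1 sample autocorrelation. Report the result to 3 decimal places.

-0.732

First differences Δx: -9, 16, -17, 12, -4, -6, 13
Mean of differences = 0.7143
Numerator Σ(Δx_t−Δx̄)(Δx_{t+1}−Δx̄) = -723.2245
Denominator Σ(Δx_t−Δx̄)² = 987.4286
r_1(Δx) = -723.2245 / 987.4286 = -0.732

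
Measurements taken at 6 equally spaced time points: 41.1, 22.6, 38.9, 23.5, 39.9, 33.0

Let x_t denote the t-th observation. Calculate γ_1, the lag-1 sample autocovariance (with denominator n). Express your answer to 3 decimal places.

-44.341

Mean x̄ = (41.1 + 22.6 + 38.9 + 23.5 + 39.9 + 33.0)/6 = 33.1667
Deviations: 7.9333, -10.5667, 5.7333, -9.6667, 6.7333, -0.1667
Σ_{t=1}^{5}(x_t−x̄)(x_{t+1}−x̄) = -266.0444
γ_1 = -266.0444 / 6 = -44.341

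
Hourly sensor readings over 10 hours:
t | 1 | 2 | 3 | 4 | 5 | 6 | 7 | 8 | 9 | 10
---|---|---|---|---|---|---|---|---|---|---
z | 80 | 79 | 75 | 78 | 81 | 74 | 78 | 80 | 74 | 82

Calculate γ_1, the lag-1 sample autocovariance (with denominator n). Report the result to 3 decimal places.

Mean z̄ = (80 + 79 + 75 + 78 + 81 + 74 + 78 + 80 + 74 + 82)/10 = 78.1000
Σ_{t=1}^{9}(z_t−z̄)(z_{t+1}−z̄) = -36.5100
γ_1 = -36.5100 / 10 = -3.651

-3.651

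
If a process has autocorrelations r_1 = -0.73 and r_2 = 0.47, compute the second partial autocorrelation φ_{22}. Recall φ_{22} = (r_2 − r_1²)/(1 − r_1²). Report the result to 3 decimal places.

-0.135

φ_{22} = (r_2 − r_1²) / (1 − r_1²)
r_1² = (-0.73)² = 0.5329
Numerator = 0.47 − 0.5329 = -0.0629; denominator = 1 − 0.5329 = 0.4671
φ_{22} = -0.0629 / 0.4671 = -0.135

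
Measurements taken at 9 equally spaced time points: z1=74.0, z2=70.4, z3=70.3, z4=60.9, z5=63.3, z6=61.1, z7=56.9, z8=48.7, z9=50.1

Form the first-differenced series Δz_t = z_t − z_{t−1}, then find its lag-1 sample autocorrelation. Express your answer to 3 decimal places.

First differences Δz: -3.6, -0.1, -9.4, 2.4, -2.2, -4.2, -8.2, 1.4
Mean of differences = -2.9875
Numerator Σ(Δz_t−Δz̄)(Δz_{t+1}−Δz̄) = -68.0939
Denominator Σ(Δz_t−Δz̄)² = 127.3688
r_1(Δz) = -68.0939 / 127.3688 = -0.535

-0.535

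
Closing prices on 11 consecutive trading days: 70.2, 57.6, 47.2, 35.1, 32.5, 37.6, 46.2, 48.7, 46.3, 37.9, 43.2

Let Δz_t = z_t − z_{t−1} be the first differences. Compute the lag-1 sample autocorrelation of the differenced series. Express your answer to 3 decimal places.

0.447

First differences Δz: -12.6, -10.4, -12.1, -2.6, 5.1, 8.6, 2.5, -2.4, -8.4, 5.3
Mean of differences = -2.7000
Numerator Σ(Δz_t−Δz̄)(Δz_{t+1}−Δz̄) = 249.6000
Denominator Σ(Δz_t−Δz̄)² = 557.8200
r_1(Δz) = 249.6000 / 557.8200 = 0.447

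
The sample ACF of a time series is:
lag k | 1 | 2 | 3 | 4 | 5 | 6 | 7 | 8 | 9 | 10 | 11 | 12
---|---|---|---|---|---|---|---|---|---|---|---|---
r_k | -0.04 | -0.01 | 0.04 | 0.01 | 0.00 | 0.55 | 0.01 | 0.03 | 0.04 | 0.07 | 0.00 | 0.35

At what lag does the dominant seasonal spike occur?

The largest autocorrelation is r_6 = 0.55, with a weaker echo at lag 12 (0.35); the remaining lags stay at or below 0.07.
The dominant spike at lag 6 indicates a seasonal period of 6.

6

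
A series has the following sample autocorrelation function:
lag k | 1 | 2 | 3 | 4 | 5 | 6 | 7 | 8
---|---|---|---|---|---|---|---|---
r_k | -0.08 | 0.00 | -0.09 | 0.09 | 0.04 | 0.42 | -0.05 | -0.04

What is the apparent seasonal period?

The largest autocorrelation is r_6 = 0.42; the remaining lags stay at or below 0.09.
The dominant spike at lag 6 indicates a seasonal period of 6.

6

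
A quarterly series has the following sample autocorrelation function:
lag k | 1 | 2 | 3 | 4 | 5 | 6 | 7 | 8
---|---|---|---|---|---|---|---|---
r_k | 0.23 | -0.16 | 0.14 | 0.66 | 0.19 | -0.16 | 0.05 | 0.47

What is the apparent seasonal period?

4

The largest autocorrelation is r_4 = 0.66, with a weaker echo at lag 8 (0.47); the remaining lags stay at or below 0.23.
The dominant spike at lag 4 indicates a seasonal period of 4.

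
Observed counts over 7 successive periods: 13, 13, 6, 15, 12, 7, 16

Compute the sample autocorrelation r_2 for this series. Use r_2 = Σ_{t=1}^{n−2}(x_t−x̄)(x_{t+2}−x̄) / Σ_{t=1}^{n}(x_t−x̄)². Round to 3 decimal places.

-0.218

Mean x̄ = (13 + 13 + 6 + 15 + 12 + 7 + 16)/7 = 11.7143
Deviations from mean: 1.2857, 1.2857, -5.7143, 3.2857, 0.2857, -4.7143, 4.2857
Σ(x_t−x̄)(x_{t+2}−x̄) = (-7.3469) + (4.2245) + (-1.6327) + (-15.4898) + (1.2245) = -19.0204
Denominator Σ(x_t−x̄)² = 87.4286
r_2 = -19.0204 / 87.4286 = -0.218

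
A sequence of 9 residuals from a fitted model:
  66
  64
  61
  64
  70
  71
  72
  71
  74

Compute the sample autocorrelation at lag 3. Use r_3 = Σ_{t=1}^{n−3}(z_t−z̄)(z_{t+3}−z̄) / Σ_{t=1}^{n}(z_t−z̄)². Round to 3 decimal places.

-0.083

Mean z̄ = (66 + 64 + 61 + 64 + 70 + 71 + 72 + 71 + 74)/9 = 68.1111
Σ(z_t−z̄)(z_{t+3}−z̄) = (8.6790) + (-7.7654) + (-20.5432) + (-15.9877) + (5.4568) + (17.0123) = -13.1481
Denominator Σ(z_t−z̄)² = 158.8889
r_3 = -13.1481 / 158.8889 = -0.083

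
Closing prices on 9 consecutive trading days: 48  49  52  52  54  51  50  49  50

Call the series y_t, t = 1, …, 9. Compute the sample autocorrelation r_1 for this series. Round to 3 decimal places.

Mean ȳ = (48 + 49 + 52 + 52 + 54 + 51 + 50 + 49 + 50)/9 = 50.5556
Numerator Σ_{t=1}^{8}(y_t−ȳ)(y_{t+1}−ȳ) = 11.8025
Denominator Σ(y_t−ȳ)² = 28.2222
r_1 = 11.8025 / 28.2222 = 0.418

0.418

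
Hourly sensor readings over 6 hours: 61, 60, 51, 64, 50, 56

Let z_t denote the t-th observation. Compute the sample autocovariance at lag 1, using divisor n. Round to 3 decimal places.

-15.000

Mean z̄ = (61 + 60 + 51 + 64 + 50 + 56)/6 = 57.0000
Σ_{t=1}^{5}(z_t−z̄)(z_{t+1}−z̄) = -90.0000
γ_1 = -90.0000 / 6 = -15.000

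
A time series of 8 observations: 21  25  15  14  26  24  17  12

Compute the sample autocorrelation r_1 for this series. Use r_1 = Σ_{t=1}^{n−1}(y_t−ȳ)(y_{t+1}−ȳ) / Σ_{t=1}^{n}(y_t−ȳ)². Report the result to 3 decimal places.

0.049

Mean ȳ = (21 + 25 + 15 + 14 + 26 + 24 + 17 + 12)/8 = 19.2500
Σ(y_t−ȳ)(y_{t+1}−ȳ) = (10.0625) + (-24.4375) + (22.3125) + (-35.4375) + (32.0625) + (-10.6875) + (16.3125) = 10.1875
Denominator Σ(y_t−ȳ)² = 207.5000
r_1 = 10.1875 / 207.5000 = 0.049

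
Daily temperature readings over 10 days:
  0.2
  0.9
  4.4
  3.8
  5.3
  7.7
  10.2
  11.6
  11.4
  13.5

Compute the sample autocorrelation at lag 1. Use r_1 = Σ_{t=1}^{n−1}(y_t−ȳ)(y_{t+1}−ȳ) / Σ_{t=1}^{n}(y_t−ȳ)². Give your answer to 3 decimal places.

0.689

Mean ȳ = (0.2 + 0.9 + 4.4 + 3.8 + 5.3 + 7.7 + 10.2 + 11.6 + 11.4 + 13.5)/10 = 6.9000
Numerator Σ_{t=1}^{9}(y_t−ȳ)(y_{t+1}−ȳ) = 135.6300
Denominator Σ(y_t−ȳ)² = 196.7400
r_1 = 135.6300 / 196.7400 = 0.689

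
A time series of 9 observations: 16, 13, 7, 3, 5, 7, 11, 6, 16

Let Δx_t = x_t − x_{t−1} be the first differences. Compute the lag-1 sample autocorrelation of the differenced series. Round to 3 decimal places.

-0.114

First differences Δx: -3, -6, -4, 2, 2, 4, -5, 10
Mean of differences = 0.0000
Numerator Σ(Δx_t−Δx̄)(Δx_{t+1}−Δx̄) = -24.0000
Denominator Σ(Δx_t−Δx̄)² = 210.0000
r_1(Δx) = -24.0000 / 210.0000 = -0.114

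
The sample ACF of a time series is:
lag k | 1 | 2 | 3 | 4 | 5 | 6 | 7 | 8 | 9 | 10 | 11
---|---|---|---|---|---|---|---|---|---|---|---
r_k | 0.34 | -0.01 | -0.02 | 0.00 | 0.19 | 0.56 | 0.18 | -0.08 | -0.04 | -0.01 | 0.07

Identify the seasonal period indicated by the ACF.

6

The largest autocorrelation is r_6 = 0.56; the remaining lags stay at or below 0.34.
The dominant spike at lag 6 indicates a seasonal period of 6.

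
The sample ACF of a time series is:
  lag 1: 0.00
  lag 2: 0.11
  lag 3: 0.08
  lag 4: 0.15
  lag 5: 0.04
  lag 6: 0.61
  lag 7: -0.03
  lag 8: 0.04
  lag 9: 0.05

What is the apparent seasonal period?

6

The largest autocorrelation is r_6 = 0.61; the remaining lags stay at or below 0.15.
The dominant spike at lag 6 indicates a seasonal period of 6.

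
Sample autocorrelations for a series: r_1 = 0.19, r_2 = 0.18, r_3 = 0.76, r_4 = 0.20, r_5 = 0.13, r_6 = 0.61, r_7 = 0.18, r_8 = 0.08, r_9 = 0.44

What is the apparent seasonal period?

The largest autocorrelation is r_3 = 0.76, with weaker echoes at lags 6 (0.61) and 9 (0.44); the remaining lags stay at or below 0.20.
The dominant spike at lag 3 indicates a seasonal period of 3.

3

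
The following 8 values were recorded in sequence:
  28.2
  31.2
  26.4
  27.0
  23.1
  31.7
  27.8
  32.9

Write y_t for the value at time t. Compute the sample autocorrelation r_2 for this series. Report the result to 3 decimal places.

Mean ȳ = (28.2 + 31.2 + 26.4 + 27.0 + 23.1 + 31.7 + 27.8 + 32.9)/8 = 28.5375
Numerator Σ_{t=1}^{6}(y_t−ȳ)(y_{t+2}−ȳ) = 21.1947
Denominator Σ(y_t−ȳ)² = 73.2788
r_2 = 21.1947 / 73.2788 = 0.289

0.289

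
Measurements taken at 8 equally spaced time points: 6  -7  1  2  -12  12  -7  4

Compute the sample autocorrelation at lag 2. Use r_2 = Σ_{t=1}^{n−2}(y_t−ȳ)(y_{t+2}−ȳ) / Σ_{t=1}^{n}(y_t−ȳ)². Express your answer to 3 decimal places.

0.308

Mean ȳ = (6 − 7 + 1 + 2 − 12 + 12 − 7 + 4)/8 = -0.1250
Σ(y_t−ȳ)(y_{t+2}−ȳ) = (6.8906) + (-14.6094) + (-13.3594) + (25.7656) + (81.6406) + (50.0156) = 136.3438
Denominator Σ(y_t−ȳ)² = 442.8750
r_2 = 136.3438 / 442.8750 = 0.308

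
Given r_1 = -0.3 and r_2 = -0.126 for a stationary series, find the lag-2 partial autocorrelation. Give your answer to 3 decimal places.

-0.237

φ_{22} = (r_2 − r_1²) / (1 − r_1²)
r_1² = (-0.3)² = 0.09
Numerator = -0.126 − 0.0900 = -0.2160; denominator = 1 − 0.0900 = 0.9100
φ_{22} = -0.2160 / 0.9100 = -0.237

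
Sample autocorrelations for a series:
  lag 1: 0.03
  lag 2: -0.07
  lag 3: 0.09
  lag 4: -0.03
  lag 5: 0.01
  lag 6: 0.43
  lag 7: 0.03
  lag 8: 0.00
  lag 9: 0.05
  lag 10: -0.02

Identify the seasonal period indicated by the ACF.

The largest autocorrelation is r_6 = 0.43; the remaining lags stay at or below 0.09.
The dominant spike at lag 6 indicates a seasonal period of 6.

6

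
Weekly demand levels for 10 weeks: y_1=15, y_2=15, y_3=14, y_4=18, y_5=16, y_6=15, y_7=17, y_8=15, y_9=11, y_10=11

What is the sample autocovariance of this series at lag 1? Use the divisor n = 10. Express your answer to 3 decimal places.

1.621

Mean ȳ = (15 + 15 + 14 + 18 + 16 + 15 + 17 + 15 + 11 + 11)/10 = 14.7000
Σ_{t=1}^{9}(y_t−ȳ)(y_{t+1}−ȳ) = 16.2100
γ_1 = 16.2100 / 10 = 1.621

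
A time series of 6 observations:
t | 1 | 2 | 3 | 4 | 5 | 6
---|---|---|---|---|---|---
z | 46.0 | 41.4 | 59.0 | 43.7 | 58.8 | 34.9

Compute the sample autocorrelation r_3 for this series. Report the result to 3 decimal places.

-0.441

Mean z̄ = (46.0 + 41.4 + 59.0 + 43.7 + 58.8 + 34.9)/6 = 47.3000
Deviations from mean: -1.3000, -5.9000, 11.7000, -3.6000, 11.5000, -12.4000
Σ(z_t−z̄)(z_{t+3}−z̄) = (4.6800) + (-67.8500) + (-145.0800) = -208.2500
Denominator Σ(z_t−z̄)² = 472.3600
r_3 = -208.2500 / 472.3600 = -0.441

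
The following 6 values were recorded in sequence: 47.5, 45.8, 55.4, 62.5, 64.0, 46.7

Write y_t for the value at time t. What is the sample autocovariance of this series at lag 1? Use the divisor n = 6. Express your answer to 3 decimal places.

11.615

Mean ȳ = (47.5 + 45.8 + 55.4 + 62.5 + 64.0 + 46.7)/6 = 53.6500
Deviations: -6.1500, -7.8500, 1.7500, 8.8500, 10.3500, -6.9500
Σ_{t=1}^{5}(y_t−ȳ)(y_{t+1}−ȳ) = 69.6925
γ_1 = 69.6925 / 6 = 11.615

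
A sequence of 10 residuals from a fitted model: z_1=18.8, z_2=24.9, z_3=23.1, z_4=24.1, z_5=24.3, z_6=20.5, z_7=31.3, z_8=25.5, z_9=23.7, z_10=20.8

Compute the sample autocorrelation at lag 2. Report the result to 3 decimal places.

-0.044

Mean z̄ = (18.8 + 24.9 + 23.1 + 24.1 + 24.3 + 20.5 + 31.3 + 25.5 + 23.7 + 20.8)/10 = 23.7000
Numerator Σ_{t=1}^{8}(z_t−z̄)(z_{t+2}−z̄) = -4.6400
Denominator Σ(z_t−z̄)² = 105.9800
r_2 = -4.6400 / 105.9800 = -0.044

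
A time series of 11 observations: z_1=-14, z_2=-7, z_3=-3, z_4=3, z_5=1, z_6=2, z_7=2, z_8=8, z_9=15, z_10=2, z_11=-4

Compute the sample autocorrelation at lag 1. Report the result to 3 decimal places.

0.460

Mean z̄ = (-14 − 7 − 3 + 3 + 1 + 2 + 2 + 8 + 15 + 2 − 4)/11 = 0.4545
Numerator Σ_{t=1}^{10}(z_t−z̄)(z_{t+1}−z̄) = 266.3388
Denominator Σ(z_t−z̄)² = 578.7273
r_1 = 266.3388 / 578.7273 = 0.460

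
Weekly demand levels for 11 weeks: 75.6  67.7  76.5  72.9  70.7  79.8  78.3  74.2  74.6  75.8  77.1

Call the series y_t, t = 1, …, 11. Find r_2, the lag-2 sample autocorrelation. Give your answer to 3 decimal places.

Mean ȳ = (75.6 + 67.7 + 76.5 + 72.9 + 70.7 + 79.8 + 78.3 + 74.2 + 74.6 + 75.8 + 77.1)/11 = 74.8364
Numerator Σ_{t=1}^{9}(y_t−ȳ)(y_{t+2}−ȳ) = -20.8563
Denominator Σ(y_t−ȳ)² = 118.2855
r_2 = -20.8563 / 118.2855 = -0.176

-0.176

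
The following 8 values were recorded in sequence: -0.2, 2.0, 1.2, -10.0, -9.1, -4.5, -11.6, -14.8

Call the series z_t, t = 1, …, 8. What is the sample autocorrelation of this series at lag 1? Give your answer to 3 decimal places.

Mean z̄ = (-0.2 + 2.0 + 1.2 − 10.0 − 9.1 − 4.5 − 11.6 − 14.8)/8 = -5.8750
Deviations from mean: 5.6750, 7.8750, 7.0750, -4.1250, -3.2250, 1.3750, -5.7250, -8.9250
Numerator Σ_{t=1}^{7}(z_t−z̄)(z_{t+1}−z̄) = 123.3144
Denominator Σ(z_t−z̄)² = 286.0150
r_1 = 123.3144 / 286.0150 = 0.431

0.431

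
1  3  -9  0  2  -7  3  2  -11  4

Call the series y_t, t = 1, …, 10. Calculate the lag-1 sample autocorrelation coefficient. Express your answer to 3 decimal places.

-0.504

Mean ȳ = (1 + 3 − 9 + 0 + 2 − 7 + 3 + 2 − 11 + 4)/10 = -1.2000
Numerator Σ_{t=1}^{9}(y_t−ȳ)(y_{t+1}−ȳ) = -140.8400
Denominator Σ(y_t−ȳ)² = 279.6000
r_1 = -140.8400 / 279.6000 = -0.504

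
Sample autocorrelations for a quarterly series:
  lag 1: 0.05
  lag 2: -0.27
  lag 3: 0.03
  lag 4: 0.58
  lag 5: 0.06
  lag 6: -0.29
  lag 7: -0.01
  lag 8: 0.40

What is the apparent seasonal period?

4

The largest autocorrelation is r_4 = 0.58, with a weaker echo at lag 8 (0.40); the remaining lags stay at or below 0.06.
The dominant spike at lag 4 indicates a seasonal period of 4.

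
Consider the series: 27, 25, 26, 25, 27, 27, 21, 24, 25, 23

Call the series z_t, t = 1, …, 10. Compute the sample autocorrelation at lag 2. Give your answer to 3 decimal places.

Mean z̄ = (27 + 25 + 26 + 25 + 27 + 27 + 21 + 24 + 25 + 23)/10 = 25.0000
Numerator Σ_{t=1}^{8}(z_t−z̄)(z_{t+2}−z̄) = -4.0000
Denominator Σ(z_t−z̄)² = 34.0000
r_2 = -4.0000 / 34.0000 = -0.118

-0.118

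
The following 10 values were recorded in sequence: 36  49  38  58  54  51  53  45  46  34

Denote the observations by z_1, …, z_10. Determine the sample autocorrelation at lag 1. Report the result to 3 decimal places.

Mean z̄ = (36 + 49 + 38 + 58 + 54 + 51 + 53 + 45 + 46 + 34)/10 = 46.4000
Numerator Σ_{t=1}^{9}(z_t−z̄)(z_{t+1}−z̄) = 3.4400
Denominator Σ(z_t−z̄)² = 598.4000
r_1 = 3.4400 / 598.4000 = 0.006

0.006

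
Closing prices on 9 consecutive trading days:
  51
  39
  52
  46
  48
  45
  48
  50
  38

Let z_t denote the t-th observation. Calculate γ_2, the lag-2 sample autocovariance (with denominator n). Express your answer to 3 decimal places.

2.531

Mean z̄ = (51 + 39 + 52 + 46 + 48 + 45 + 48 + 50 + 38)/9 = 46.3333
Σ_{t=1}^{7}(z_t−z̄)(z_{t+2}−z̄) = 22.7778
γ_2 = 22.7778 / 9 = 2.531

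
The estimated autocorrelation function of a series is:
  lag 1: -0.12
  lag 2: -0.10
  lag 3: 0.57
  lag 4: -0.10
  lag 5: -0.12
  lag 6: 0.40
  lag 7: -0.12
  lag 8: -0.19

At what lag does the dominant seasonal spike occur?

3

The largest autocorrelation is r_3 = 0.57, with a weaker echo at lag 6 (0.40); the remaining lags stay at or below -0.10.
The dominant spike at lag 3 indicates a seasonal period of 3.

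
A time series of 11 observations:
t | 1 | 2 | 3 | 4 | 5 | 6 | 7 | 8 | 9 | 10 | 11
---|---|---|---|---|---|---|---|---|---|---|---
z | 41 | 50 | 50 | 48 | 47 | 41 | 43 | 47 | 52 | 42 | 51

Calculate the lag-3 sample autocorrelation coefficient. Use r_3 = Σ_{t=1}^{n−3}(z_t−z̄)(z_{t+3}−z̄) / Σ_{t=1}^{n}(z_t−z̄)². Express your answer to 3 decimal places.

-0.250

Mean z̄ = (41 + 50 + 50 + 48 + 47 + 41 + 43 + 47 + 52 + 42 + 51)/11 = 46.5455
Numerator Σ_{t=1}^{8}(z_t−z̄)(z_{t+3}−z̄) = -42.7107
Denominator Σ(z_t−z̄)² = 170.7273
r_3 = -42.7107 / 170.7273 = -0.250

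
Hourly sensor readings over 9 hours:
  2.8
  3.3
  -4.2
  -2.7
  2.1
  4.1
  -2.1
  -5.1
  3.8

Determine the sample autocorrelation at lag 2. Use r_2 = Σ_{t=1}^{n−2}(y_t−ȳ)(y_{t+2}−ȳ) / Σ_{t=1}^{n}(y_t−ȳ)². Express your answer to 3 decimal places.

-0.671

Mean ȳ = (2.8 + 3.3 − 4.2 − 2.7 + 2.1 + 4.1 − 2.1 − 5.1 + 3.8)/9 = 0.2222
Numerator Σ_{t=1}^{7}(y_t−ȳ)(y_{t+2}−ȳ) = -73.3365
Denominator Σ(y_t−ȳ)² = 109.2956
r_2 = -73.3365 / 109.2956 = -0.671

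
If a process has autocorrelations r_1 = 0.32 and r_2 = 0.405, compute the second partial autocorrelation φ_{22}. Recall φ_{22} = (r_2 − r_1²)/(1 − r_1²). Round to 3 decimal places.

0.337

φ_{22} = (r_2 − r_1²) / (1 − r_1²)
r_1² = (0.32)² = 0.1024
Numerator = 0.405 − 0.1024 = 0.3026; denominator = 1 − 0.1024 = 0.8976
φ_{22} = 0.3026 / 0.8976 = 0.337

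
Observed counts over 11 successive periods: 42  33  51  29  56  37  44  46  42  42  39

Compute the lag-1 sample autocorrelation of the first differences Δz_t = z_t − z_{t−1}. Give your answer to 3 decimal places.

-0.870

First differences Δz: -9, 18, -22, 27, -19, 7, 2, -4, 0, -3
Mean of differences = -0.3000
Numerator Σ(Δz_t−Δz̄)(Δz_{t+1}−Δz̄) = -1789.3900
Denominator Σ(Δz_t−Δz̄)² = 2056.1000
r_1(Δz) = -1789.3900 / 2056.1000 = -0.870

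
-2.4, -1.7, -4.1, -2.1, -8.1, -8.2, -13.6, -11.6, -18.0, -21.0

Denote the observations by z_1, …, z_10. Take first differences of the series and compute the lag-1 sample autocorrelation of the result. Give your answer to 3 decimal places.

First differences Δz: 0.7, -2.4, 2.0, -6.0, -0.1, -5.4, 2.0, -6.4, -3.0
Mean of differences = -2.0667
Numerator Σ(Δz_t−Δz̄)(Δz_{t+1}−Δz̄) = -59.6978
Denominator Σ(Δz_t−Δz̄)² = 90.9400
r_1(Δz) = -59.6978 / 90.9400 = -0.656

-0.656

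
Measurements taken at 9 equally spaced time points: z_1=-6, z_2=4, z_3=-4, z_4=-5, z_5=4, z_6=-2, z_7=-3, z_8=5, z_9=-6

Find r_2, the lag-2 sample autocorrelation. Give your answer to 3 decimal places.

Mean z̄ = (-6 + 4 − 4 − 5 + 4 − 2 − 3 + 5 − 6)/9 = -1.4444
Numerator Σ_{t=1}^{7}(z_t−z̄)(z_{t+2}−z̄) = -24.6173
Denominator Σ(z_t−z̄)² = 164.2222
r_2 = -24.6173 / 164.2222 = -0.150

-0.150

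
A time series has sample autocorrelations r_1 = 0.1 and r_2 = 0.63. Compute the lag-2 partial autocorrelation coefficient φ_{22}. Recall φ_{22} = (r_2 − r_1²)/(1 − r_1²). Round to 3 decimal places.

0.626

φ_{22} = (r_2 − r_1²) / (1 − r_1²)
r_1² = (0.1)² = 0.01
Numerator = 0.63 − 0.0100 = 0.6200; denominator = 1 − 0.0100 = 0.9900
φ_{22} = 0.6200 / 0.9900 = 0.626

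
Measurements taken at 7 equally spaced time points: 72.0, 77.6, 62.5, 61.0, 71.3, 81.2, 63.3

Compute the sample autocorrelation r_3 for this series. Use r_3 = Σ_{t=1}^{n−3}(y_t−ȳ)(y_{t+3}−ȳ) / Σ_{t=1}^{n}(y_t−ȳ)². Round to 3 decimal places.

-0.090

Mean ȳ = (72.0 + 77.6 + 62.5 + 61.0 + 71.3 + 81.2 + 63.3)/7 = 69.8429
Numerator Σ_{t=1}^{4}(y_t−ȳ)(y_{t+3}−ȳ) = -33.3084
Denominator Σ(y_t−ȳ)² = 370.8571
r_3 = -33.3084 / 370.8571 = -0.090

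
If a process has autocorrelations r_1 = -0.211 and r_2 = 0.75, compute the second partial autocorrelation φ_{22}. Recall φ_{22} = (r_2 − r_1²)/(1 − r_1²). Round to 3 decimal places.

φ_{22} = (r_2 − r_1²) / (1 − r_1²)
r_1² = (-0.211)² = 0.044521
Numerator = 0.75 − 0.0445 = 0.7055; denominator = 1 − 0.0445 = 0.9555
φ_{22} = 0.7055 / 0.9555 = 0.738

0.738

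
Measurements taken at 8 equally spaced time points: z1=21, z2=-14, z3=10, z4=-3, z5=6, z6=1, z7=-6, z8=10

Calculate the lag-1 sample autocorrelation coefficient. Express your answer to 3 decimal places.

Mean z̄ = (21 − 14 + 10 − 3 + 6 + 1 − 6 + 10)/8 = 3.1250
Deviations from mean: 17.8750, -17.1250, 6.8750, -6.1250, 2.8750, -2.1250, -9.1250, 6.8750
Σ(z_t−z̄)(z_{t+1}−z̄) = (-306.1094) + (-117.7344) + (-42.1094) + (-17.6094) + (-6.1094) + (19.3906) + (-62.7344) = -533.0156
Denominator Σ(z_t−z̄)² = 840.8750
r_1 = -533.0156 / 840.8750 = -0.634

-0.634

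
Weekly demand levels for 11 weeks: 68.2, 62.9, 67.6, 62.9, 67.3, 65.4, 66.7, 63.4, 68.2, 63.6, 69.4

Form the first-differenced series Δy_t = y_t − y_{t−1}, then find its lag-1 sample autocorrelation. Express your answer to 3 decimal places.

-0.795

First differences Δy: -5.3, 4.7, -4.7, 4.4, -1.9, 1.3, -3.3, 4.8, -4.6, 5.8
Mean of differences = 0.1200
Numerator Σ(Δy_t−Δȳ)(Δy_{t+1}−Δȳ) = -147.4984
Denominator Σ(Δy_t−Δȳ)² = 185.5160
r_1(Δy) = -147.4984 / 185.5160 = -0.795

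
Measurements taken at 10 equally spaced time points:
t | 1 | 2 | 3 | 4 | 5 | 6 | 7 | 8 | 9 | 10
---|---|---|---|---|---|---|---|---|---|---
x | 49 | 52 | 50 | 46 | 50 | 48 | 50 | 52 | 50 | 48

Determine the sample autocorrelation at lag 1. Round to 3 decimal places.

-0.107

Mean x̄ = (49 + 52 + 50 + 46 + 50 + 48 + 50 + 52 + 50 + 48)/10 = 49.5000
Numerator Σ_{t=1}^{9}(x_t−x̄)(x_{t+1}−x̄) = -3.2500
Denominator Σ(x_t−x̄)² = 30.5000
r_1 = -3.2500 / 30.5000 = -0.107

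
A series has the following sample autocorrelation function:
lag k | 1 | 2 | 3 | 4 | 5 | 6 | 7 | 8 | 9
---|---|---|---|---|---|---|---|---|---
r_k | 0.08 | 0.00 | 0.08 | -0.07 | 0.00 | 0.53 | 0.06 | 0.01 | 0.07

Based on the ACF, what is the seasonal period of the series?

6

The largest autocorrelation is r_6 = 0.53; the remaining lags stay at or below 0.08.
The dominant spike at lag 6 indicates a seasonal period of 6.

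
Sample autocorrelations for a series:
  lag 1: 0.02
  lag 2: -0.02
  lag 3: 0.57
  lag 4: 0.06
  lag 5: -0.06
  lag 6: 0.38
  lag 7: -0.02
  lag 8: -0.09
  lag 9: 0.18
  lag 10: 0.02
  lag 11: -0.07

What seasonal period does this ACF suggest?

3

The largest autocorrelation is r_3 = 0.57, with weaker echoes at lags 6 (0.38) and 9 (0.18); the remaining lags stay at or below 0.06.
The dominant spike at lag 3 indicates a seasonal period of 3.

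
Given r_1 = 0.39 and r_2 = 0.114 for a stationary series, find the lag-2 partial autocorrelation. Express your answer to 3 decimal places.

-0.045

φ_{22} = (r_2 − r_1²) / (1 − r_1²)
r_1² = (0.39)² = 0.1521
Numerator = 0.114 − 0.1521 = -0.0381; denominator = 1 − 0.1521 = 0.8479
φ_{22} = -0.0381 / 0.8479 = -0.045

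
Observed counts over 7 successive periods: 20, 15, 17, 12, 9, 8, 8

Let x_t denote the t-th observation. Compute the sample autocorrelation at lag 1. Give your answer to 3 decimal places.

0.486

Mean x̄ = (20 + 15 + 17 + 12 + 9 + 8 + 8)/7 = 12.7143
Deviations from mean: 7.2857, 2.2857, 4.2857, -0.7143, -3.7143, -4.7143, -4.7143
Σ(x_t−x̄)(x_{t+1}−x̄) = (16.6531) + (9.7959) + (-3.0612) + (2.6531) + (17.5102) + (22.2245) = 65.7755
Denominator Σ(x_t−x̄)² = 135.4286
r_1 = 65.7755 / 135.4286 = 0.486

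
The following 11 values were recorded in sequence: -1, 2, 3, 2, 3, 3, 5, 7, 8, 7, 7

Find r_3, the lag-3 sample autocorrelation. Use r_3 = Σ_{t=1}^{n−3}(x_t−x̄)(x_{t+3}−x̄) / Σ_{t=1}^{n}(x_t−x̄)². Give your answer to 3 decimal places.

0.200

Mean x̄ = (-1 + 2 + 3 + 2 + 3 + 3 + 5 + 7 + 8 + 7 + 7)/11 = 4.1818
Numerator Σ_{t=1}^{8}(x_t−x̄)(x_{t+3}−x̄) = 15.9008
Denominator Σ(x_t−x̄)² = 79.6364
r_3 = 15.9008 / 79.6364 = 0.200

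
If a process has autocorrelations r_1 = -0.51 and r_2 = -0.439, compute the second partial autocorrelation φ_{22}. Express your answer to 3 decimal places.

φ_{22} = (r_2 − r_1²) / (1 − r_1²)
r_1² = (-0.51)² = 0.2601
Numerator = -0.439 − 0.2601 = -0.6991; denominator = 1 − 0.2601 = 0.7399
φ_{22} = -0.6991 / 0.7399 = -0.945

-0.945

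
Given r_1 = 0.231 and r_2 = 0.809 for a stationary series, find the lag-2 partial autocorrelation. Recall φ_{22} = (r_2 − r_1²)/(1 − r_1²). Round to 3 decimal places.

0.798

φ_{22} = (r_2 − r_1²) / (1 − r_1²)
r_1² = (0.231)² = 0.053361
Numerator = 0.809 − 0.0534 = 0.7556; denominator = 1 − 0.0534 = 0.9466
φ_{22} = 0.7556 / 0.9466 = 0.798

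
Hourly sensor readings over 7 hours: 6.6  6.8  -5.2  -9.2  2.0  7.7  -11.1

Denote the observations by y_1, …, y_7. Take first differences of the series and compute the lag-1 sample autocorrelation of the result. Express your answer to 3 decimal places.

-0.078

First differences Δy: 0.2, -12.0, -4.0, 11.2, 5.7, -18.8
Mean of differences = -2.9500
Numerator Σ(Δy_t−Δȳ)(Δy_{t+1}−Δȳ) = -48.5675
Denominator Σ(Δy_t−Δȳ)² = 619.1950
r_1(Δy) = -48.5675 / 619.1950 = -0.078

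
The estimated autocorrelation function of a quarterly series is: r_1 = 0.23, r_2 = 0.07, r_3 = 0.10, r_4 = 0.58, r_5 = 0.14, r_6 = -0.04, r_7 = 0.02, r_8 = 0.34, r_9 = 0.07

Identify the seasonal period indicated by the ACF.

The largest autocorrelation is r_4 = 0.58, with a weaker echo at lag 8 (0.34); the remaining lags stay at or below 0.23. The elevated value at lag 1 (0.23), dropping to 0.07 at lag 2, reflects decaying short-term dependence rather than seasonality.
The dominant spike at lag 4 indicates a seasonal period of 4.

4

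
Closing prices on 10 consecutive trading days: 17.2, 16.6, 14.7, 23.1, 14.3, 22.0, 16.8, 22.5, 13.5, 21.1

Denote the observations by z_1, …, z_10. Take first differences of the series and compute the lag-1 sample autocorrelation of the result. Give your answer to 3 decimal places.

First differences Δz: -0.6, -1.9, 8.4, -8.8, 7.7, -5.2, 5.7, -9.0, 7.6
Mean of differences = 0.4333
Numerator Σ(Δz_t−Δz̄)(Δz_{t+1}−Δz̄) = -344.7244
Denominator Σ(Δz_t−Δz̄)² = 407.8600
r_1(Δz) = -344.7244 / 407.8600 = -0.845

-0.845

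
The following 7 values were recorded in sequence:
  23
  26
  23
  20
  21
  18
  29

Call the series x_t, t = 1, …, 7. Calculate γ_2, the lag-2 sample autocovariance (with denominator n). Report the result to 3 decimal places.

Mean x̄ = (23 + 26 + 23 + 20 + 21 + 18 + 29)/7 = 22.8571
Deviations: 0.1429, 3.1429, 0.1429, -2.8571, -1.8571, -4.8571, 6.1429
Σ_{t=1}^{5}(x_t−x̄)(x_{t+2}−x̄) = -6.7551
γ_2 = -6.7551 / 7 = -0.965

-0.965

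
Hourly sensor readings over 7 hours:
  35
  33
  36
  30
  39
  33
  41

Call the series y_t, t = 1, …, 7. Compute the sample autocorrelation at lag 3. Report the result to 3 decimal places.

Mean ȳ = (35 + 33 + 36 + 30 + 39 + 33 + 41)/7 = 35.2857
Deviations from mean: -0.2857, -2.2857, 0.7143, -5.2857, 3.7143, -2.2857, 5.7143
Numerator Σ_{t=1}^{4}(y_t−ȳ)(y_{t+3}−ȳ) = -38.8163
Denominator Σ(y_t−ȳ)² = 85.4286
r_3 = -38.8163 / 85.4286 = -0.454

-0.454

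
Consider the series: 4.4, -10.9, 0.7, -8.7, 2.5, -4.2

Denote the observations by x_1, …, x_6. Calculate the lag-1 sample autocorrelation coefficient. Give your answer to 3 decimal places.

Mean x̄ = (4.4 − 10.9 + 0.7 − 8.7 + 2.5 − 4.2)/6 = -2.7000
Deviations from mean: 7.1000, -8.2000, 3.4000, -6.0000, 5.2000, -1.5000
Σ(x_t−x̄)(x_{t+1}−x̄) = (-58.2200) + (-27.8800) + (-20.4000) + (-31.2000) + (-7.8000) = -145.5000
Denominator Σ(x_t−x̄)² = 194.5000
r_1 = -145.5000 / 194.5000 = -0.748

-0.748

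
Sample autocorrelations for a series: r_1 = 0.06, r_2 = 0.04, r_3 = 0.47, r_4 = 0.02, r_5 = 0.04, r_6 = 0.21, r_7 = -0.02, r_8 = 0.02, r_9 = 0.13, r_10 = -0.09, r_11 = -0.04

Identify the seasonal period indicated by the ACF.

The largest autocorrelation is r_3 = 0.47, with a weaker echo at lag 6 (0.21); the remaining lags stay at or below 0.13.
The dominant spike at lag 3 indicates a seasonal period of 3.

3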